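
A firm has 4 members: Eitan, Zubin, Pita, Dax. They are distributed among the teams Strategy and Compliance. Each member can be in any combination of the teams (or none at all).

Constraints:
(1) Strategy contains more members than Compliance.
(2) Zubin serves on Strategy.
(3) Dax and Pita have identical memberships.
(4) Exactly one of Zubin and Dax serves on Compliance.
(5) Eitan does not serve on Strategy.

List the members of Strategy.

Strategy = {Dax, Pita, Zubin}

From (2): Zubin ∈ Strategy.
From (5): Eitan ∉ Strategy.
Suppose Pita ∉ Strategy: no assignment then satisfies all the clues, so Pita ∈ Strategy.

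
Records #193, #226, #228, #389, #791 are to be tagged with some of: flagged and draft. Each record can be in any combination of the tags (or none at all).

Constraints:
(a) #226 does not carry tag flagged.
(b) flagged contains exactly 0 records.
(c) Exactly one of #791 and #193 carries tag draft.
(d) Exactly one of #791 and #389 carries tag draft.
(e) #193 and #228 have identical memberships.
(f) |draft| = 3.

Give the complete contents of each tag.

flagged = {}; draft = {#193, #228, #389}

From (a): #226 ∉ flagged.
(b): flagged already has 0, so the rest are out.
Suppose #193 ∉ draft: no assignment then satisfies all the clues, so #193 ∈ draft.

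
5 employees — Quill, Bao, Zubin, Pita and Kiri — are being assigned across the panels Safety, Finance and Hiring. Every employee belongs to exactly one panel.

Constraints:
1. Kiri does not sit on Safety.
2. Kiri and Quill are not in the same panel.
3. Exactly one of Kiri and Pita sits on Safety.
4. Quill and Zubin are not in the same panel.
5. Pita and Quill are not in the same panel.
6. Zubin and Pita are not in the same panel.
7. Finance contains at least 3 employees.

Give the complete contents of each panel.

From (1): Kiri ∉ Safety.
(3) (exactly one): Pita ∈ Safety.
(5): Quill ∉ Safety.
(6): Zubin ∉ Safety.
Suppose Quill ∈ Finance: no assignment then satisfies all the clues, so Quill ∉ Finance.

Safety = {Pita}; Finance = {Bao, Kiri, Zubin}; Hiring = {Quill}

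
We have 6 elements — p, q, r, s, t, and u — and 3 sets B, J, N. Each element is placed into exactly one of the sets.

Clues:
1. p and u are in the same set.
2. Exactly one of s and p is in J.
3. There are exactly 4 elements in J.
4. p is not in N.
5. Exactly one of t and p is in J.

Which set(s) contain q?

q: J

From (4): p ∉ N.
(1): u matches p: u ∉ N.
Suppose q ∈ B: no assignment then satisfies all the clues, so q ∉ B.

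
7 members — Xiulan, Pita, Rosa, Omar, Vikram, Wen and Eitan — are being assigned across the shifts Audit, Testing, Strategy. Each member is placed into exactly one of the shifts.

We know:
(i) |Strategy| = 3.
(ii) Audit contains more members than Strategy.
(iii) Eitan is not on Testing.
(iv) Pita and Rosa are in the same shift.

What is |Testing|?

0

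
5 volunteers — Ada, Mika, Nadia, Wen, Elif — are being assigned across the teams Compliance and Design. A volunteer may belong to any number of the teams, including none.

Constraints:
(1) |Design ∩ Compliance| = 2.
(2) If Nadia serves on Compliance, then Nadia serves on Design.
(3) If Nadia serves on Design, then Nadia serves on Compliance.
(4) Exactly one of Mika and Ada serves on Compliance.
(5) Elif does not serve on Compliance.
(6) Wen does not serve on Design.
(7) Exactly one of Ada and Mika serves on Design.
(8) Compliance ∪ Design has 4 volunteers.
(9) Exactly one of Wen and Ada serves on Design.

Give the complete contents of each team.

Compliance = {Ada, Nadia, Wen}; Design = {Ada, Elif, Nadia}

From (5): Elif ∉ Compliance.
From (6): Wen ∉ Design.
(9) (exactly one): Ada ∈ Design.
(7) (exactly one): Mika ∉ Design.
Suppose Ada ∉ Compliance: no assignment then satisfies all the clues, so Ada ∈ Compliance.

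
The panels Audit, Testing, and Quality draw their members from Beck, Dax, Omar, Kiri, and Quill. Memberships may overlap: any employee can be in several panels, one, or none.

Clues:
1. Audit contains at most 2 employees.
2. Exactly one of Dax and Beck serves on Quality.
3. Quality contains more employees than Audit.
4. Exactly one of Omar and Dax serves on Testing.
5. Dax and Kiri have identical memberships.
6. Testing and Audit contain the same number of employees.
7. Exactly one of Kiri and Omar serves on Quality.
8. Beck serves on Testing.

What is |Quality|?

3

From (8): Beck ∈ Testing.
Suppose Dax ∈ Testing: no assignment then satisfies all the clues, so Dax ∉ Testing.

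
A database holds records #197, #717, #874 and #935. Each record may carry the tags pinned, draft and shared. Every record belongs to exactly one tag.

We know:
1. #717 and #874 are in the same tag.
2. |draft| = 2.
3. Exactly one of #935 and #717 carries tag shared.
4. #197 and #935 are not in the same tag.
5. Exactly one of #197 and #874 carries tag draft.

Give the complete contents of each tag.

pinned = {#197}; draft = {#717, #874}; shared = {#935}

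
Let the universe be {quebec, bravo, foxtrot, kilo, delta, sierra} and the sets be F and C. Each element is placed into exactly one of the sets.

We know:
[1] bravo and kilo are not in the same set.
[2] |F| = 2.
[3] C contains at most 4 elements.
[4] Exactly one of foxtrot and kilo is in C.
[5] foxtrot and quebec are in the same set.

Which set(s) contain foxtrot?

foxtrot: C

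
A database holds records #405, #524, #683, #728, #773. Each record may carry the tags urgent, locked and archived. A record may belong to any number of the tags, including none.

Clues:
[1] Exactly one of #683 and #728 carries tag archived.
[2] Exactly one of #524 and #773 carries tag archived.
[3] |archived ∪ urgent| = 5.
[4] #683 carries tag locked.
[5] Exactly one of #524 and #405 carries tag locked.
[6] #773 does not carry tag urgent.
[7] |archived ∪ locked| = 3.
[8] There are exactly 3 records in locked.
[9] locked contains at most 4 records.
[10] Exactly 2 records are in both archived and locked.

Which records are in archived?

archived = {#683, #773}

From (4): #683 ∈ locked.
From (6): #773 ∉ urgent.
Suppose #405 ∈ archived: no assignment then satisfies all the clues, so #405 ∉ archived.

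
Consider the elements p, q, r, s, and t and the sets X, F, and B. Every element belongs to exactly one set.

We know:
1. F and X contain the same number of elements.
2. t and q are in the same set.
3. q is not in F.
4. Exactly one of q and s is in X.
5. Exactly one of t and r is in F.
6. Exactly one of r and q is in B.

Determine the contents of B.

B = {p, q, t}

From (3): q ∉ F.
(2): t matches q: t ∉ F.
(5) (exactly one): r ∈ F.
(6) (exactly one): q ∈ B.
(2): t matches q: t ∉ X.
(2): t matches q: t ∈ B.
(4) (exactly one): s ∈ X.
Suppose p ∉ B: no assignment then satisfies all the clues, so p ∈ B.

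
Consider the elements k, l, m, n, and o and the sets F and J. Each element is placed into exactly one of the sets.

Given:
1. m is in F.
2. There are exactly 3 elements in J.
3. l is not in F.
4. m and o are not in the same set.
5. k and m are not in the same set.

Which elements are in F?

F = {m, n}

From (1): m ∈ F.
From (3): l ∉ F.
(4): o ∉ F.
(5): k ∉ F.
Only one set left: k ∈ J.
Only one set left: l ∈ J.
Only one set left: o ∈ J.
(2): J already has 3, so the rest are out.
Only one set left: n ∈ F.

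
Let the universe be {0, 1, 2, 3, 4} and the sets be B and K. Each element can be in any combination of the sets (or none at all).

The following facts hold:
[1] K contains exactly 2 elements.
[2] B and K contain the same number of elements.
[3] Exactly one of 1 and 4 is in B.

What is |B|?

2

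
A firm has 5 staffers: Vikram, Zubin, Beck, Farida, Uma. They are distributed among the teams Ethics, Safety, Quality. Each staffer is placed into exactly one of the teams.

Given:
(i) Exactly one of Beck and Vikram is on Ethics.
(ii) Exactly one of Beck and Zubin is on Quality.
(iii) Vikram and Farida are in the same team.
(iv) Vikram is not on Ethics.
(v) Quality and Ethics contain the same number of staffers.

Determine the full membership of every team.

Ethics = {Beck}; Safety = {Farida, Uma, Vikram}; Quality = {Zubin}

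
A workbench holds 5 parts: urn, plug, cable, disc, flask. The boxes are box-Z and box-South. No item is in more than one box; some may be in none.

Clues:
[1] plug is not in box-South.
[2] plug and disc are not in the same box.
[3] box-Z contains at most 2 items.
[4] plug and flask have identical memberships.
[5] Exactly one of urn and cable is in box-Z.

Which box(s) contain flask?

flask: none

From (1): plug ∉ box-South.
(4): flask matches plug: flask ∉ box-South.
Suppose flask ∈ box-Z: no assignment then satisfies all the clues, so flask ∉ box-Z.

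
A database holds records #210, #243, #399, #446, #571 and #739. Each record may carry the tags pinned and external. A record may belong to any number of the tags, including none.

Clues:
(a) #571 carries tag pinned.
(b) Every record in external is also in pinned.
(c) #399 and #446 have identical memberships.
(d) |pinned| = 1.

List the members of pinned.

pinned = {#571}

From (a): #571 ∈ pinned.
(d): pinned already has 1, so the rest are out.
(b) contrapositive: #210 ∉ external.
(b) contrapositive: #243 ∉ external.
(b) contrapositive: #399 ∉ external.
(b) contrapositive: #446 ∉ external.
(b) contrapositive: #739 ∉ external.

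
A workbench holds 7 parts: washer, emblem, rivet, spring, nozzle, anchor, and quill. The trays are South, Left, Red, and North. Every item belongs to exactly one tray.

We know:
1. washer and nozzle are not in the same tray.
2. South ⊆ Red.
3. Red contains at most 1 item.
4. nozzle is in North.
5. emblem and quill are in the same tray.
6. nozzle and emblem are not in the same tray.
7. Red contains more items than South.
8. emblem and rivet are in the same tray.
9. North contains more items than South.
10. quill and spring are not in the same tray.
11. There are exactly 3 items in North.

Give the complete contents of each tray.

South = {}; Left = {emblem, quill, rivet}; Red = {washer}; North = {anchor, nozzle, spring}

From (4): nozzle ∈ North.
(1): washer ∉ North.
(6): emblem ∉ North.
(8): rivet matches emblem: rivet ∉ North.
(5): quill matches emblem: quill ∉ North.
(11): only 3 candidates remain for North, so all are in.
Suppose washer ∈ South: no assignment then satisfies all the clues, so washer ∉ South.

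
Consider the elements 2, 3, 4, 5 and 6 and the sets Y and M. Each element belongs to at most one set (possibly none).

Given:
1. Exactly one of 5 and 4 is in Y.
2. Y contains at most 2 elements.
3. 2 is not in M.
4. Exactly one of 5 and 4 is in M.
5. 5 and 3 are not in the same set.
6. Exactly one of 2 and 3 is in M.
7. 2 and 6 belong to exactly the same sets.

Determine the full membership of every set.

Y = {5}; M = {3, 4}

From (3): 2 ∉ M.
(6) (exactly one): 3 ∈ M.
(7): 6 matches 2: 6 ∉ M.
(5): 5 ∉ M.
(4) (exactly one): 4 ∈ M.
(1) (exactly one): 5 ∈ Y.
Suppose 2 ∈ Y: no assignment then satisfies all the clues, so 2 ∉ Y.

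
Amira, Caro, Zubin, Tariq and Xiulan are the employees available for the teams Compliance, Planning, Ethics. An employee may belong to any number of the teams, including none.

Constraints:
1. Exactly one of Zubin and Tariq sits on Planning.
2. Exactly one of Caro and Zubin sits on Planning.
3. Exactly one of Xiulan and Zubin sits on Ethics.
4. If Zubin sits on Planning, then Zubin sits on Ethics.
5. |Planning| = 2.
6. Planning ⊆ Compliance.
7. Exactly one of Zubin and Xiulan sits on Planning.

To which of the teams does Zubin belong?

Zubin: Compliance, Ethics, Planning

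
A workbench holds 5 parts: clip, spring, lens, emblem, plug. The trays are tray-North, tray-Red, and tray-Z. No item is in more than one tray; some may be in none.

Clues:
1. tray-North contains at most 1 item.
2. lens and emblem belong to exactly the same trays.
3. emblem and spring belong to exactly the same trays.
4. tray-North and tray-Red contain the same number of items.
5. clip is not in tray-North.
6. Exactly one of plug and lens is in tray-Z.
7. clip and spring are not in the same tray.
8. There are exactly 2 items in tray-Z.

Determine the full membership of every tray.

From (5): clip ∉ tray-North.
Suppose clip ∈ tray-Red: no assignment then satisfies all the clues, so clip ∉ tray-Red.

tray-North = {}; tray-Red = {}; tray-Z = {clip, plug}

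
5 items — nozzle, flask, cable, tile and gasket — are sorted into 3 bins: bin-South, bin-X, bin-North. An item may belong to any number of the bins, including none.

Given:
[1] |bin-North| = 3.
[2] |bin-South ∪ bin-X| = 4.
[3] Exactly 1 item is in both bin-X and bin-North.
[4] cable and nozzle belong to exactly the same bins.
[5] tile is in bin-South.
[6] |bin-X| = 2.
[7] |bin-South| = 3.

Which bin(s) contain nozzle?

From (5): tile ∈ bin-South.
Suppose nozzle ∉ bin-South: no assignment then satisfies all the clues, so nozzle ∈ bin-South.

nozzle: bin-North, bin-South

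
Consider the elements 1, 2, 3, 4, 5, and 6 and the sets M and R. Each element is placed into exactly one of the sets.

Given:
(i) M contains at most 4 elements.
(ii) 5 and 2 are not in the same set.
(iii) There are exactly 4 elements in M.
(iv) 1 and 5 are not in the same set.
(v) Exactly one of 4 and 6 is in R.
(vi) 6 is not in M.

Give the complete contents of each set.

M = {1, 2, 3, 4}; R = {5, 6}

From (vi): 6 ∉ M.
Only one set left: 6 ∈ R.
(v) (exactly one): 4 ∉ R.
Only one set left: 4 ∈ M.
Suppose 1 ∉ M: no assignment then satisfies all the clues, so 1 ∈ M.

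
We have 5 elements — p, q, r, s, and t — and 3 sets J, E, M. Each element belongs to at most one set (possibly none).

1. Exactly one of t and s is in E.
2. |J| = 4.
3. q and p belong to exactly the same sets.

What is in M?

M = {}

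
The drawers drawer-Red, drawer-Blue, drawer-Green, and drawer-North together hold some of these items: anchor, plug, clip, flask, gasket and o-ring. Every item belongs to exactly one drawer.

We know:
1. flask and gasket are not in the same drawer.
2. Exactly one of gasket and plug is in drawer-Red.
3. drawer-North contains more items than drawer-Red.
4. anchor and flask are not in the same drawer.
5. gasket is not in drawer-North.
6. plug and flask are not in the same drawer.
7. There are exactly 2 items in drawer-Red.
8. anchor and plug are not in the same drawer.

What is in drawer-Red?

drawer-Red = {anchor, gasket}

From (5): gasket ∉ drawer-North.
Suppose anchor ∉ drawer-Red: no assignment then satisfies all the clues, so anchor ∈ drawer-Red.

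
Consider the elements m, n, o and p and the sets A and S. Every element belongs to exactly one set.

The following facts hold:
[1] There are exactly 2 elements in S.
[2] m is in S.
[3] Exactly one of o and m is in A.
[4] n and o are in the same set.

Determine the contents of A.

A = {n, o}

From (2): m ∈ S.
(3) (exactly one): o ∈ A.
(4): n matches o: n ∈ A.
(1): only 2 candidates remain for S, so all are in.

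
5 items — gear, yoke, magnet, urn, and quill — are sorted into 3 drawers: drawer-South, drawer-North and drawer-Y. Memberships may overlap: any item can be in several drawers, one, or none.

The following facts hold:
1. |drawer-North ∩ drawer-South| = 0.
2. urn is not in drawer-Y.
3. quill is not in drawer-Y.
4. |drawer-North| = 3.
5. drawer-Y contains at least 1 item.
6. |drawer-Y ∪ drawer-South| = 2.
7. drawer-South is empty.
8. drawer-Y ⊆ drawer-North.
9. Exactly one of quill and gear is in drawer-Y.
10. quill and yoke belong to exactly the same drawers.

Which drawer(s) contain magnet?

magnet: drawer-North, drawer-Y

From (2): urn ∉ drawer-Y.
From (3): quill ∉ drawer-Y.
(7): drawer-South already has 0, so the rest are out.
(9) (exactly one): gear ∈ drawer-Y.
(10): yoke matches quill: yoke ∉ drawer-Y.
(8) with gear ∈ drawer-Y: gear ∈ drawer-North.
Suppose magnet ∉ drawer-North: no assignment then satisfies all the clues, so magnet ∈ drawer-North.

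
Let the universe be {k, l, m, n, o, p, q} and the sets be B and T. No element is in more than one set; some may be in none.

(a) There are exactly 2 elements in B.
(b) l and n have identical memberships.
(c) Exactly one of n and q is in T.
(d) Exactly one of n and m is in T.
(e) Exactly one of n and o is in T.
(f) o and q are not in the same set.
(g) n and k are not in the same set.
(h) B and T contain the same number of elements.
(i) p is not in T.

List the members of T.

T = {l, n}

From (i): p ∉ T.
Suppose k ∈ T: no assignment then satisfies all the clues, so k ∉ T.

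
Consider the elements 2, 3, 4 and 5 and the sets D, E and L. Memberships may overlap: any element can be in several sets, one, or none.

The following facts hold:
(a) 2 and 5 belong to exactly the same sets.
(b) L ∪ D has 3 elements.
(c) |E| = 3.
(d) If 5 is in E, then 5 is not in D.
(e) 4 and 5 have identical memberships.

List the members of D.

D = {}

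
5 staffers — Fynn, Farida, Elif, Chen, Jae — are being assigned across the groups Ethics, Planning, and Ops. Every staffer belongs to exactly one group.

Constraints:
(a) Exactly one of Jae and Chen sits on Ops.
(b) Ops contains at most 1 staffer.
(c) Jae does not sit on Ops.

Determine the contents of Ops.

From (c): Jae ∉ Ops.
(a) (exactly one): Chen ∈ Ops.
(b): Ops already has 1, so the rest are out.

Ops = {Chen}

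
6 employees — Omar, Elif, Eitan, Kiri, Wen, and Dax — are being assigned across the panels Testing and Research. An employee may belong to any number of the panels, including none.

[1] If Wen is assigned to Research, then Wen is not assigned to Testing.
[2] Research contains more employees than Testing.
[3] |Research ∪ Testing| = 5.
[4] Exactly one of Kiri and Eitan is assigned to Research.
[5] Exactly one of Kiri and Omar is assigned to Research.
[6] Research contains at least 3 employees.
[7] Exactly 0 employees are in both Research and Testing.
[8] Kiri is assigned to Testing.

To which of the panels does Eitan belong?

Eitan: Research

From (8): Kiri ∈ Testing.
Suppose Eitan ∈ Testing: no assignment then satisfies all the clues, so Eitan ∉ Testing.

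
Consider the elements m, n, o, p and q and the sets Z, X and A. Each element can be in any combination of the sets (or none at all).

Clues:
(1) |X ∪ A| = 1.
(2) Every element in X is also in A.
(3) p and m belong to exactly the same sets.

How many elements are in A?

1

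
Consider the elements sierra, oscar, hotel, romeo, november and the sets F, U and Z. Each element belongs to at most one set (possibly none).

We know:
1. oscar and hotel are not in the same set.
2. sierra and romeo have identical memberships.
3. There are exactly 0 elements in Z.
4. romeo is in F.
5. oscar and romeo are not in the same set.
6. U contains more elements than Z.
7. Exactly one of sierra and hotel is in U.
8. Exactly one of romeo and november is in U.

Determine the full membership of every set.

F = {romeo, sierra}; U = {hotel, november}; Z = {}

From (4): romeo ∈ F.
(2): sierra matches romeo: sierra ∈ F.
(3): Z already has 0, so the rest are out.
(5): oscar ∉ F.
(7) (exactly one): hotel ∈ U.
(8) (exactly one): november ∈ U.
(1): oscar ∉ U.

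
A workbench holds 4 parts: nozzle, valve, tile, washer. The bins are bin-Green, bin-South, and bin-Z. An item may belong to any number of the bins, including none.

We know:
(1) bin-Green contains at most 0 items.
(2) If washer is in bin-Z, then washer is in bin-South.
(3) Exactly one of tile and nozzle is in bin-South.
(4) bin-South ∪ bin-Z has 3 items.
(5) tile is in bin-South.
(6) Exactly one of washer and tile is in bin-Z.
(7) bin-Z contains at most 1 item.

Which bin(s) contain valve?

valve: bin-South

From (5): tile ∈ bin-South.
(1): bin-Green already has 0, so the rest are out.
(3) (exactly one): nozzle ∉ bin-South.
Suppose valve ∉ bin-South: no assignment then satisfies all the clues, so valve ∈ bin-South.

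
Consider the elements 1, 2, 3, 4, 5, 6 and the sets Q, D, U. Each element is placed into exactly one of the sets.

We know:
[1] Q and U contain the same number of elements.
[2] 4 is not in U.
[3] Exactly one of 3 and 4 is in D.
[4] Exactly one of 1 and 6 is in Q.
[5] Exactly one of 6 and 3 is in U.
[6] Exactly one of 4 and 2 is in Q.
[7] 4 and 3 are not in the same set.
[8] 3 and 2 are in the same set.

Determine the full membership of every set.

Q = {1, 4}; D = {2, 3}; U = {5, 6}

From (2): 4 ∉ U.
Suppose 1 ∉ Q: no assignment then satisfies all the clues, so 1 ∈ Q.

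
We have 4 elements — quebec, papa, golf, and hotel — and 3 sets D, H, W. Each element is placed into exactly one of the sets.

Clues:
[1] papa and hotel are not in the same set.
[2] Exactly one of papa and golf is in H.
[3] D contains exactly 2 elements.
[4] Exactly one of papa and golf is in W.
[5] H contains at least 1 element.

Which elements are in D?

D = {hotel, quebec}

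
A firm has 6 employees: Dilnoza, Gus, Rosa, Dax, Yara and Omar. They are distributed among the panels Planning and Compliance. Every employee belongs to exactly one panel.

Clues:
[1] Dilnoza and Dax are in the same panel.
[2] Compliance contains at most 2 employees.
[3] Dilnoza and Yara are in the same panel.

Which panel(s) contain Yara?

Yara: Planning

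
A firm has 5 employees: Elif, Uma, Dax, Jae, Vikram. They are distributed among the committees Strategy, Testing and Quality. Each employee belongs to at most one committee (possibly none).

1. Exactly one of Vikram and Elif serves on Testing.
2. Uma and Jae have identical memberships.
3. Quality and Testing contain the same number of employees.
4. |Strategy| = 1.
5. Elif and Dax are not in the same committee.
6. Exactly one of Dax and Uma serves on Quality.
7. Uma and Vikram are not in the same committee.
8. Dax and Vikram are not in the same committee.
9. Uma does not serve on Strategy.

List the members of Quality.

Quality = {Dax}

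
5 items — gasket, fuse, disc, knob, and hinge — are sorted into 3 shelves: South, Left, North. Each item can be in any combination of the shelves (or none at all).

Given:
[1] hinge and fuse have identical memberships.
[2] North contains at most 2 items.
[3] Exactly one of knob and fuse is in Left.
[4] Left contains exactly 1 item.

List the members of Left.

Left = {knob}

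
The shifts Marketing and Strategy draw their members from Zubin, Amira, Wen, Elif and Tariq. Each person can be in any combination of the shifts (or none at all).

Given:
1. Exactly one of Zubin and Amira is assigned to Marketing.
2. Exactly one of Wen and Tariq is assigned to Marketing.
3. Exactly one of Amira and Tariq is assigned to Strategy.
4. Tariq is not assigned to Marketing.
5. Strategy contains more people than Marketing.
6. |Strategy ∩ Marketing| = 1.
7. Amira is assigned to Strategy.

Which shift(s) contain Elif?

From (4): Tariq ∉ Marketing.
From (7): Amira ∈ Strategy.
(2) (exactly one): Wen ∈ Marketing.
(3) (exactly one): Tariq ∉ Strategy.
Suppose Elif ∈ Marketing: no assignment then satisfies all the clues, so Elif ∉ Marketing.

Elif: Strategy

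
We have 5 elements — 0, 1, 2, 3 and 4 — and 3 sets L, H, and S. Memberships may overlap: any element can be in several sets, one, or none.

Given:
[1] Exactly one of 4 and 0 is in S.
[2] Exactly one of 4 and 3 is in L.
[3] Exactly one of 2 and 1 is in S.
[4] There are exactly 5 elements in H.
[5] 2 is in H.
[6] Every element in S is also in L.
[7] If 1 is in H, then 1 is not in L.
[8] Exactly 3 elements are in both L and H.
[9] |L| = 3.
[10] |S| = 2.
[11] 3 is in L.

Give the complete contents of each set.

From (5): 2 ∈ H.
From (11): 3 ∈ L.
(2) (exactly one): 4 ∉ L.
(4): only 5 candidates remain for H, so all are in.
(6) contrapositive: 4 ∉ S.
(7): 1 ∉ L.
(9): only 3 candidates remain for L, so all are in.
(1) (exactly one): 0 ∈ S.
(6) contrapositive: 1 ∉ S.
(3) (exactly one): 2 ∈ S.
(10): S already has 2, so the rest are out.

L = {0, 2, 3}; H = {0, 1, 2, 3, 4}; S = {0, 2}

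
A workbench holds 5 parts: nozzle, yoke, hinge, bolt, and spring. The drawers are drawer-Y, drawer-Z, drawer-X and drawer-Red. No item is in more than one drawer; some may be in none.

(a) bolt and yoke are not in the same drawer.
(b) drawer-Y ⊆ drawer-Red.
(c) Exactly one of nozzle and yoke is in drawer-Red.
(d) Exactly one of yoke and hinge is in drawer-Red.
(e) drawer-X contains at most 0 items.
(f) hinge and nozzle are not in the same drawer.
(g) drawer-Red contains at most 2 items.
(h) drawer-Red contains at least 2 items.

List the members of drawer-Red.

drawer-Red = {spring, yoke}

(e): drawer-X already has 0, so the rest are out.
Suppose nozzle ∈ drawer-Red: no assignment then satisfies all the clues, so nozzle ∉ drawer-Red.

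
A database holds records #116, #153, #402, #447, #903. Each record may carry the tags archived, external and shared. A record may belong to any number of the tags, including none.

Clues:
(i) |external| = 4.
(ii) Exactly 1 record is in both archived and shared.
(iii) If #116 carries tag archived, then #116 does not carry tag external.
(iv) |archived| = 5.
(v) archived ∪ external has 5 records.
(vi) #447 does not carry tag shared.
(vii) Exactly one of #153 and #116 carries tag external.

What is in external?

external = {#153, #402, #447, #903}

From (vi): #447 ∉ shared.
(iv): only 5 candidates remain for archived, so all are in.
(iii): #116 ∉ external.
(vii) (exactly one): #153 ∈ external.
(i): only 4 candidates remain for external, so all are in.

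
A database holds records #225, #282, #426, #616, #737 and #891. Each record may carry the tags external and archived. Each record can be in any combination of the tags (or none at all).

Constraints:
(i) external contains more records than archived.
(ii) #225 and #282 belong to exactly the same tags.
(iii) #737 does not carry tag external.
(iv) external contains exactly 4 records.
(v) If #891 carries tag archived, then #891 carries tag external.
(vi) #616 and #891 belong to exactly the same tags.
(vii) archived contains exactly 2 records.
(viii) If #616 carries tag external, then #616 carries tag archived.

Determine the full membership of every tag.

external = {#225, #282, #616, #891}; archived = {#616, #891}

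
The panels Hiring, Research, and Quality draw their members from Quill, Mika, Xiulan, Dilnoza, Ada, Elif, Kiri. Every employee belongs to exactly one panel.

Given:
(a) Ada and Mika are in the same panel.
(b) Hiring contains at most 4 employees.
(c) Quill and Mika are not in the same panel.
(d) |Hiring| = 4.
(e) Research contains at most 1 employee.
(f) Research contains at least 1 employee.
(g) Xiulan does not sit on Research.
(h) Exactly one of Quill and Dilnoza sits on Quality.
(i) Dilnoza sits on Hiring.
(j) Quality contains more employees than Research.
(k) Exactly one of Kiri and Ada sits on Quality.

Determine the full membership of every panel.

Hiring = {Ada, Dilnoza, Mika, Xiulan}; Research = {Elif}; Quality = {Kiri, Quill}

From (g): Xiulan ∉ Research.
From (i): Dilnoza ∈ Hiring.
(h) (exactly one): Quill ∈ Quality.
(c): Mika ∉ Quality.
(a): Ada matches Mika: Ada ∉ Quality.
(k) (exactly one): Kiri ∈ Quality.
Suppose Mika ∉ Hiring: no assignment then satisfies all the clues, so Mika ∈ Hiring.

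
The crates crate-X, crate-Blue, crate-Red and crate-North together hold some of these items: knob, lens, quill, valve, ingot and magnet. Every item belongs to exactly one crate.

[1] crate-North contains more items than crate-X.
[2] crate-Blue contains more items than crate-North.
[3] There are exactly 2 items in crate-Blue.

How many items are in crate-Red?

3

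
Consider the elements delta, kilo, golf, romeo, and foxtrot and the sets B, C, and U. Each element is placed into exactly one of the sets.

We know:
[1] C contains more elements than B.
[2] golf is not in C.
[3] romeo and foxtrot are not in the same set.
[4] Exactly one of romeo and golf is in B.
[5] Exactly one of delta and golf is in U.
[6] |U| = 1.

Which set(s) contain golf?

golf: U

From (2): golf ∉ C.
Suppose golf ∈ B: no assignment then satisfies all the clues, so golf ∉ B.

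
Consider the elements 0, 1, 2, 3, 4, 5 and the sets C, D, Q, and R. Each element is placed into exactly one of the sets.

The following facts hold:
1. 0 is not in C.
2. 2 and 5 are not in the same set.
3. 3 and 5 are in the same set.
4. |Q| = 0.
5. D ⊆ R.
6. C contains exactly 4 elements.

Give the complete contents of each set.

C = {1, 3, 4, 5}; D = {}; Q = {}; R = {0, 2}

From (1): 0 ∉ C.
(4): Q already has 0, so the rest are out.
Suppose 0 ∈ D: no assignment then satisfies all the clues, so 0 ∉ D.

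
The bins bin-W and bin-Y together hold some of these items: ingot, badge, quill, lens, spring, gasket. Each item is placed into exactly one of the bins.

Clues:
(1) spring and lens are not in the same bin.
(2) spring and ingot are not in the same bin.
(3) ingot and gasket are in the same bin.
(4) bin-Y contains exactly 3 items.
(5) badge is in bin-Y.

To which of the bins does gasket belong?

From (5): badge ∈ bin-Y.
Suppose gasket ∉ bin-W: no assignment then satisfies all the clues, so gasket ∈ bin-W.

gasket: bin-W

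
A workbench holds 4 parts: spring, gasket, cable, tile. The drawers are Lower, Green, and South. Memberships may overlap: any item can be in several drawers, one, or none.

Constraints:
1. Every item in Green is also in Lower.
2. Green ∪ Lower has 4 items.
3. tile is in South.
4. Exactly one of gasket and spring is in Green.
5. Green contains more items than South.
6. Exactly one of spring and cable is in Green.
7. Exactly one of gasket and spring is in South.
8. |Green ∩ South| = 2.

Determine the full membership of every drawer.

Lower = {cable, gasket, spring, tile}; Green = {cable, gasket, tile}; South = {gasket, tile}

From (3): tile ∈ South.
Suppose spring ∉ Lower: no assignment then satisfies all the clues, so spring ∈ Lower.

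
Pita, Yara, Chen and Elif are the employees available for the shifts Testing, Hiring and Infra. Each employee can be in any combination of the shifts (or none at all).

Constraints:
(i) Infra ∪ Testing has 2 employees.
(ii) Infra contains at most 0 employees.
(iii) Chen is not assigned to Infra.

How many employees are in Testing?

2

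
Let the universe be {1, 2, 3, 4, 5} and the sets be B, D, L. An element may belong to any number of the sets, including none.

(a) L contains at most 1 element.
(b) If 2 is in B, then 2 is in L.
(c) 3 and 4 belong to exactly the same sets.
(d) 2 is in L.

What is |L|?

From (d): 2 ∈ L.
(a): L already has 1, so the rest are out.

1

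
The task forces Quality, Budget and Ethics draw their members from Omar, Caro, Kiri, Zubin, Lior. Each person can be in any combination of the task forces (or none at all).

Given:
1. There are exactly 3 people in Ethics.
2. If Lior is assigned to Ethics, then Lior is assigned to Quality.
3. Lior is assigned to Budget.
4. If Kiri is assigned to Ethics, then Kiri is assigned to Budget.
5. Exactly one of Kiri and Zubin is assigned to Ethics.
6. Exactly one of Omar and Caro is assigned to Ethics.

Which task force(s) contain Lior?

Lior: Budget, Ethics, Quality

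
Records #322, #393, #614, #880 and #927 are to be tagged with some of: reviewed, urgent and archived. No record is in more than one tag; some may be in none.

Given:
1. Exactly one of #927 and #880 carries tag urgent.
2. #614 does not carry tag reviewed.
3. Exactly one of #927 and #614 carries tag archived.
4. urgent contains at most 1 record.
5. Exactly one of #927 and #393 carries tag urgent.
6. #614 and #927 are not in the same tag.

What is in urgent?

urgent = {#927}

From (2): #614 ∉ reviewed.
Suppose #322 ∈ urgent: no assignment then satisfies all the clues, so #322 ∉ urgent.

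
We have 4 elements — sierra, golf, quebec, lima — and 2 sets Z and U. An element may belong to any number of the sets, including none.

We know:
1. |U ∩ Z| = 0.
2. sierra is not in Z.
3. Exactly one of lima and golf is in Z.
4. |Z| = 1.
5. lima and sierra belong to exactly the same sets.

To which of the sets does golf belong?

From (2): sierra ∉ Z.
(5): lima matches sierra: lima ∉ Z.
(3) (exactly one): golf ∈ Z.
(4): Z already has 1, so the rest are out.
Suppose golf ∈ U: no assignment then satisfies all the clues, so golf ∉ U.

golf: Z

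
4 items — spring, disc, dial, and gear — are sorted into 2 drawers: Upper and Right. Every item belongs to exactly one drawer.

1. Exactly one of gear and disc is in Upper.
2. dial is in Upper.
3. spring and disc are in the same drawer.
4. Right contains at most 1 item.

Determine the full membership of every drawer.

Upper = {dial, disc, spring}; Right = {gear}

From (2): dial ∈ Upper.
Suppose spring ∉ Upper: no assignment then satisfies all the clues, so spring ∈ Upper.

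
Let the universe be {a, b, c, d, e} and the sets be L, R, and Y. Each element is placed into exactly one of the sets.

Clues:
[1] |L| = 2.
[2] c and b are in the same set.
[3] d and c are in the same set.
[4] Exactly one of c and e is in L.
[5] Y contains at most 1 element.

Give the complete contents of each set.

L = {a, e}; R = {b, c, d}; Y = {}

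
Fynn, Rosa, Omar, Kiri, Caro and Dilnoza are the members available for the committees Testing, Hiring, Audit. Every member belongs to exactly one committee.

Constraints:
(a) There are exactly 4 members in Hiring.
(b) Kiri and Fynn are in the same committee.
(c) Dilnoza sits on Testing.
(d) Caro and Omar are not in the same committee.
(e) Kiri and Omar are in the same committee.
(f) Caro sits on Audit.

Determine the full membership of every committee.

Testing = {Dilnoza}; Hiring = {Fynn, Kiri, Omar, Rosa}; Audit = {Caro}

From (c): Dilnoza ∈ Testing.
From (f): Caro ∈ Audit.
(a): only 4 candidates remain for Hiring, so all are in.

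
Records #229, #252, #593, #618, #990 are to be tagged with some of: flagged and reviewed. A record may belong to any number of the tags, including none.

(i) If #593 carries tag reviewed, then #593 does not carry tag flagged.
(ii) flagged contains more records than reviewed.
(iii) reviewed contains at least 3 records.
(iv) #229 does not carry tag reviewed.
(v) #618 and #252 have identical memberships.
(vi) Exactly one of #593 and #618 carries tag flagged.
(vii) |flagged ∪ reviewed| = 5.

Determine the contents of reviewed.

reviewed = {#252, #593, #618}

From (iv): #229 ∉ reviewed.
Suppose #252 ∉ reviewed: no assignment then satisfies all the clues, so #252 ∈ reviewed.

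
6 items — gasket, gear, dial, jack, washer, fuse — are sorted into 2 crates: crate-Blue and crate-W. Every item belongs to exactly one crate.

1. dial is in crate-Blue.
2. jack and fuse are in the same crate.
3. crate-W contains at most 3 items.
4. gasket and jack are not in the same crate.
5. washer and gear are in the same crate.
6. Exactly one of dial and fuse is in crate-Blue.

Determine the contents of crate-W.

crate-W = {fuse, jack}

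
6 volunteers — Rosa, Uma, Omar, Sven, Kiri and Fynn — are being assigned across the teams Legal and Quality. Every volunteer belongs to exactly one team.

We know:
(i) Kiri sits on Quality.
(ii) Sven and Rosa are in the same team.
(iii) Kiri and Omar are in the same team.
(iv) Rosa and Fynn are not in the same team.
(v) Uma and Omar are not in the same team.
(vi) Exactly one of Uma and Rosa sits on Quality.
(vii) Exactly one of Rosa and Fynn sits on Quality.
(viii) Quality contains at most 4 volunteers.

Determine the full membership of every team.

Legal = {Fynn, Uma}; Quality = {Kiri, Omar, Rosa, Sven}

From (i): Kiri ∈ Quality.
(iii): Omar matches Kiri: Omar ∉ Legal.
(iii): Omar matches Kiri: Omar ∈ Quality.
(v): Uma ∉ Quality.
(vi) (exactly one): Rosa ∈ Quality.
(vii) (exactly one): Fynn ∉ Quality.
Only one team left: Uma ∈ Legal.
Only one team left: Fynn ∈ Legal.
(ii): Sven matches Rosa: Sven ∉ Legal.
(ii): Sven matches Rosa: Sven ∈ Quality.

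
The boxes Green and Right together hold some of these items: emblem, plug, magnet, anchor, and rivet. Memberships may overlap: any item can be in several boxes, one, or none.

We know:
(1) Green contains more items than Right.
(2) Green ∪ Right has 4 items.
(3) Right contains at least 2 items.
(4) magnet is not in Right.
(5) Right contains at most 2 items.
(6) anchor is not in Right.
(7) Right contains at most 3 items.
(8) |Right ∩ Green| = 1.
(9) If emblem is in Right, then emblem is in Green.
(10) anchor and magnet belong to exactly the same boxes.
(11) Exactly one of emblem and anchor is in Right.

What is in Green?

From (4): magnet ∉ Right.
From (6): anchor ∉ Right.
(11) (exactly one): emblem ∈ Right.
(9): emblem ∈ Green.
Suppose plug ∈ Green: no assignment then satisfies all the clues, so plug ∉ Green.

Green = {anchor, emblem, magnet}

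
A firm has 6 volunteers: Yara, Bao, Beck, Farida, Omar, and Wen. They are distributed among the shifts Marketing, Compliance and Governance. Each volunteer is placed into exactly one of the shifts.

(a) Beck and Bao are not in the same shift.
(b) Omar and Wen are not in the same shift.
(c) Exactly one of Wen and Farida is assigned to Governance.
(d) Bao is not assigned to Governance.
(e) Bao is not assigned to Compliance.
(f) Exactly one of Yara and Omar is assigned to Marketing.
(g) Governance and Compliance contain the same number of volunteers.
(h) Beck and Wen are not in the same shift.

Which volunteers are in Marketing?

Marketing = {Bao, Omar}

From (d): Bao ∉ Governance.
From (e): Bao ∉ Compliance.
Only one shift left: Bao ∈ Marketing.
(a): Beck ∉ Marketing.
Suppose Yara ∈ Marketing: no assignment then satisfies all the clues, so Yara ∉ Marketing.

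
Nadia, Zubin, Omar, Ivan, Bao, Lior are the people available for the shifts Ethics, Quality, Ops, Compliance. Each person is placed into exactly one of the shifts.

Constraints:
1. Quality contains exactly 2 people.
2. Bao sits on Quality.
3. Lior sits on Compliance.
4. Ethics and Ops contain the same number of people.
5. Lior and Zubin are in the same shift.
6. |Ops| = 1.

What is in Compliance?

From (2): Bao ∈ Quality.
From (3): Lior ∈ Compliance.
(5): Zubin matches Lior: Zubin ∉ Ethics.
(5): Zubin matches Lior: Zubin ∉ Quality.
(5): Zubin matches Lior: Zubin ∉ Ops.
(5): Zubin matches Lior: Zubin ∈ Compliance.
Suppose Nadia ∈ Compliance: no assignment then satisfies all the clues, so Nadia ∉ Compliance.

Compliance = {Lior, Zubin}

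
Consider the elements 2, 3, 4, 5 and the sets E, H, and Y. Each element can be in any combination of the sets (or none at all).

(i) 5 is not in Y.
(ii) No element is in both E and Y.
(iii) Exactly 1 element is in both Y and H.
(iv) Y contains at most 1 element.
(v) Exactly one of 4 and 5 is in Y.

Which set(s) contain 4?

From (i): 5 ∉ Y.
(v) (exactly one): 4 ∈ Y.
(ii) (disjoint): 4 ∉ E.
(iv): Y already has 1, so the rest are out.
Suppose 4 ∉ H: no assignment then satisfies all the clues, so 4 ∈ H.

4: H, Y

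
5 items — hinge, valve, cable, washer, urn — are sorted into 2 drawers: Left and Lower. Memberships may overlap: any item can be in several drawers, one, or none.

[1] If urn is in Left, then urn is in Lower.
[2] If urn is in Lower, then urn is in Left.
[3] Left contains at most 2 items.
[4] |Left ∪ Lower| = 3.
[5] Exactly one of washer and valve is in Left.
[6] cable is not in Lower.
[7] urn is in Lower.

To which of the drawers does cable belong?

From (6): cable ∉ Lower.
From (7): urn ∈ Lower.
(2): urn ∈ Left.
Suppose cable ∈ Left: no assignment then satisfies all the clues, so cable ∉ Left.

cable: none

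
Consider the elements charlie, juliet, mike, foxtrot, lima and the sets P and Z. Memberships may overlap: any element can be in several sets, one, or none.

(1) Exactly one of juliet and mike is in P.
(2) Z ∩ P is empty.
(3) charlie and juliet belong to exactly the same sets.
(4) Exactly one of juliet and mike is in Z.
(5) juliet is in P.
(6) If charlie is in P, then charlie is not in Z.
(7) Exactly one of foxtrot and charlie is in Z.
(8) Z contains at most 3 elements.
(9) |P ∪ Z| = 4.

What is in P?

P = {charlie, juliet}

From (5): juliet ∈ P.
(1) (exactly one): mike ∉ P.
(2) (disjoint): juliet ∉ Z.
(3): charlie matches juliet: charlie ∈ P.
(3): charlie matches juliet: charlie ∉ Z.
(4) (exactly one): mike ∈ Z.
(7) (exactly one): foxtrot ∈ Z.
(2) (disjoint): foxtrot ∉ P.
Suppose lima ∈ P: no assignment then satisfies all the clues, so lima ∉ P.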